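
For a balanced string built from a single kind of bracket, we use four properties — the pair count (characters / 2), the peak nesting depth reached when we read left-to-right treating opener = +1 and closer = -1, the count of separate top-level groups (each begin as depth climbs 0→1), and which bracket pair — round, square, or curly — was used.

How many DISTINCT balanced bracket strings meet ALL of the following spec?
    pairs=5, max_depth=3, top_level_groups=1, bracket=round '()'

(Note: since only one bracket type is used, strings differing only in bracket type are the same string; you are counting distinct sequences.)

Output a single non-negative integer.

Answer: 7

Derivation:
Spec: pairs=5 depth=3 groups=1
Count(depth <= 3) = 8
Count(depth <= 2) = 1
Count(depth == 3) = 8 - 1 = 7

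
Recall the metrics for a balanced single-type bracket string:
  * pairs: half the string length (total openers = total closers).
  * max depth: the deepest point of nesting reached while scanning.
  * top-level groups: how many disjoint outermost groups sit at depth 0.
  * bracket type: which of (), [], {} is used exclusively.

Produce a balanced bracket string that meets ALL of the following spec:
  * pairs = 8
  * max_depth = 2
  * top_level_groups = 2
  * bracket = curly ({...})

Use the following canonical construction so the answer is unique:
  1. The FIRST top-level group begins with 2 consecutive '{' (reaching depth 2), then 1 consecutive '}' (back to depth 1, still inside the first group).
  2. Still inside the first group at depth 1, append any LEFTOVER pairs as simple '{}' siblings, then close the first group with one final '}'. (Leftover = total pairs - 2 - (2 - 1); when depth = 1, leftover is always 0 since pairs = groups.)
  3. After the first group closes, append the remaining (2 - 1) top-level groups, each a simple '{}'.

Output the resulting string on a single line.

Answer: {{}{}{}{}{}{}}{}

Derivation:
Spec: pairs=8 depth=2 groups=2
Leftover pairs = 8 - 2 - (2-1) = 5
First group: deep chain of depth 2 + 5 sibling pairs
Remaining 1 groups: simple '{}' each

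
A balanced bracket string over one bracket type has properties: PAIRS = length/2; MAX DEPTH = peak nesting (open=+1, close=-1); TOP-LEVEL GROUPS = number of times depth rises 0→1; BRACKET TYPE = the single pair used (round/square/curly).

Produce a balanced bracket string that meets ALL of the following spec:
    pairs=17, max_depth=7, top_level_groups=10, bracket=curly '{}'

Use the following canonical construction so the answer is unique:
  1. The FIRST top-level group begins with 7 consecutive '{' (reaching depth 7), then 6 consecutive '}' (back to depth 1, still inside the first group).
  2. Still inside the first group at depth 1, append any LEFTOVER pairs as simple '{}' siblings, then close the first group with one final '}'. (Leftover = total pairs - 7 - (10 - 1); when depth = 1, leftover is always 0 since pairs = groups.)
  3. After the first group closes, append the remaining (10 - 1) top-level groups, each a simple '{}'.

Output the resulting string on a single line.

Spec: pairs=17 depth=7 groups=10
Leftover pairs = 17 - 7 - (10-1) = 1
First group: deep chain of depth 7 + 1 sibling pairs
Remaining 9 groups: simple '{}' each

Answer: {{{{{{{}}}}}}{}}{}{}{}{}{}{}{}{}{}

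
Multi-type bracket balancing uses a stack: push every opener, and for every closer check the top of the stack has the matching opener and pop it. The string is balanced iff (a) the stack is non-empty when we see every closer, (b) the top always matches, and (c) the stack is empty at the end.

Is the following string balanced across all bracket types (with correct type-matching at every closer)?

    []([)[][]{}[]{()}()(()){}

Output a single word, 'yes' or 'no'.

Answer: no

Derivation:
pos 0: push '['; stack = [
pos 1: ']' matches '['; pop; stack = (empty)
pos 2: push '('; stack = (
pos 3: push '['; stack = ([
pos 4: saw closer ')' but top of stack is '[' (expected ']') → INVALID
Verdict: type mismatch at position 4: ')' closes '[' → no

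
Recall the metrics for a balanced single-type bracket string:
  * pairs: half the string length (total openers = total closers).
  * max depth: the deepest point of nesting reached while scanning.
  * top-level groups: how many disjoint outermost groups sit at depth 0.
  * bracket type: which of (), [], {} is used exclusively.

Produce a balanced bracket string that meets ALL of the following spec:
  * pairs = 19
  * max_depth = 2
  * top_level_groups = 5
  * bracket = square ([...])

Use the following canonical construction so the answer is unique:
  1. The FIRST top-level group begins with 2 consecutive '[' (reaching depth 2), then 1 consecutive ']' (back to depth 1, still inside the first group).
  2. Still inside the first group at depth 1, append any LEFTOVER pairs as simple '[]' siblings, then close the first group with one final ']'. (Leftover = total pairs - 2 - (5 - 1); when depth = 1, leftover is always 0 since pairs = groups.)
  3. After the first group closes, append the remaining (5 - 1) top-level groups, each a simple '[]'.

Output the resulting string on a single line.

Answer: [[][][][][][][][][][][][][][]][][][][]

Derivation:
Spec: pairs=19 depth=2 groups=5
Leftover pairs = 19 - 2 - (5-1) = 13
First group: deep chain of depth 2 + 13 sibling pairs
Remaining 4 groups: simple '[]' each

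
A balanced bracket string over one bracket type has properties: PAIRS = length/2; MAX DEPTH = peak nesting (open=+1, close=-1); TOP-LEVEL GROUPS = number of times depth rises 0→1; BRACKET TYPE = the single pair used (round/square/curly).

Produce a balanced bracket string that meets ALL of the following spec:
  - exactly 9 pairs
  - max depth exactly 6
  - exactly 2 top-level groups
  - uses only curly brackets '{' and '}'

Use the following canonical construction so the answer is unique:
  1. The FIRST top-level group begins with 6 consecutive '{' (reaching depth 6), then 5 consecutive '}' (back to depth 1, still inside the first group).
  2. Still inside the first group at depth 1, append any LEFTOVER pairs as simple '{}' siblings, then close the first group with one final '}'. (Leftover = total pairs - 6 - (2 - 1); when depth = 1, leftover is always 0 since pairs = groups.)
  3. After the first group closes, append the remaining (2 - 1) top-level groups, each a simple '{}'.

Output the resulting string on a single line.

Answer: {{{{{{}}}}}{}{}}{}

Derivation:
Spec: pairs=9 depth=6 groups=2
Leftover pairs = 9 - 6 - (2-1) = 2
First group: deep chain of depth 6 + 2 sibling pairs
Remaining 1 groups: simple '{}' each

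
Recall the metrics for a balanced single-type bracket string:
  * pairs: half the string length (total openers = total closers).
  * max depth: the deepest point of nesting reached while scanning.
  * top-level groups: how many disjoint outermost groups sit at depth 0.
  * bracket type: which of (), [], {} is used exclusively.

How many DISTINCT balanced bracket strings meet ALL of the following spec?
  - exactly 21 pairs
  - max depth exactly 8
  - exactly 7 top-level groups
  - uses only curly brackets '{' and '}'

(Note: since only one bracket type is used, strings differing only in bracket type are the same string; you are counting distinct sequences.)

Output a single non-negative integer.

Answer: 14933051

Derivation:
Spec: pairs=21 depth=8 groups=7
Count(depth <= 8) = 458148504
Count(depth <= 7) = 443215453
Count(depth == 8) = 458148504 - 443215453 = 14933051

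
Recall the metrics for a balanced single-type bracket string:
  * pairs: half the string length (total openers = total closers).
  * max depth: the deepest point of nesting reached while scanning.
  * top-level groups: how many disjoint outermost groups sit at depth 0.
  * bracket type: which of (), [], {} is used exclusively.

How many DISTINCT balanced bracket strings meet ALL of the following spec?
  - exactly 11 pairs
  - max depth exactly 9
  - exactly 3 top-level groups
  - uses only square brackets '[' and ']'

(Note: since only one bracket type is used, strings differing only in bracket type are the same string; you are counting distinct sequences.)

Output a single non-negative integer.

Answer: 3

Derivation:
Spec: pairs=11 depth=9 groups=3
Count(depth <= 9) = 11934
Count(depth <= 8) = 11931
Count(depth == 9) = 11934 - 11931 = 3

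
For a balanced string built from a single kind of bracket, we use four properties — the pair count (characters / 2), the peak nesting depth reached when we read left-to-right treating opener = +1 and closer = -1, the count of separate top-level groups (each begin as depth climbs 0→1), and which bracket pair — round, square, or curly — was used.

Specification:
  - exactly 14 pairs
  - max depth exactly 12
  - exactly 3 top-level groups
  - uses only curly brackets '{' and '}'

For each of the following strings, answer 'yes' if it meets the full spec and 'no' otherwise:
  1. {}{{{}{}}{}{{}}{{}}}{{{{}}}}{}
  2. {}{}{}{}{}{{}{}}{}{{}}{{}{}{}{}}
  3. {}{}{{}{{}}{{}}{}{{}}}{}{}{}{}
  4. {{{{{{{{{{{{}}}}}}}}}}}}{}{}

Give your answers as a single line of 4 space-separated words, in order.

Answer: no no no yes

Derivation:
String 1 '{}{{{}{}}{}{{}}{{}}}{{{{}}}}{}': depth seq [1 0 1 2 3 2 3 2 1 2 1 2 3 2 1 2 3 2 1 0 1 2 3 4 3 2 1 0 1 0]
  -> pairs=15 depth=4 groups=4 -> no
String 2 '{}{}{}{}{}{{}{}}{}{{}}{{}{}{}{}}': depth seq [1 0 1 0 1 0 1 0 1 0 1 2 1 2 1 0 1 0 1 2 1 0 1 2 1 2 1 2 1 2 1 0]
  -> pairs=16 depth=2 groups=9 -> no
String 3 '{}{}{{}{{}}{{}}{}{{}}}{}{}{}{}': depth seq [1 0 1 0 1 2 1 2 3 2 1 2 3 2 1 2 1 2 3 2 1 0 1 0 1 0 1 0 1 0]
  -> pairs=15 depth=3 groups=7 -> no
String 4 '{{{{{{{{{{{{}}}}}}}}}}}}{}{}': depth seq [1 2 3 4 5 6 7 8 9 10 11 12 11 10 9 8 7 6 5 4 3 2 1 0 1 0 1 0]
  -> pairs=14 depth=12 groups=3 -> yes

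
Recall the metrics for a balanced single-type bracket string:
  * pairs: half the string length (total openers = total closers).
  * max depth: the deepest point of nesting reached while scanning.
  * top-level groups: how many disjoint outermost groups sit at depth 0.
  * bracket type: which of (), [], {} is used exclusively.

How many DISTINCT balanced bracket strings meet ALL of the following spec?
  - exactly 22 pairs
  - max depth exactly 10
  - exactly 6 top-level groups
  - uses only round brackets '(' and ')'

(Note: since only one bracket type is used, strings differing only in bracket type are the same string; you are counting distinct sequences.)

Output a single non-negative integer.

Answer: 27376596

Derivation:
Spec: pairs=22 depth=10 groups=6
Count(depth <= 10) = 3502460700
Count(depth <= 9) = 3475084104
Count(depth == 10) = 3502460700 - 3475084104 = 27376596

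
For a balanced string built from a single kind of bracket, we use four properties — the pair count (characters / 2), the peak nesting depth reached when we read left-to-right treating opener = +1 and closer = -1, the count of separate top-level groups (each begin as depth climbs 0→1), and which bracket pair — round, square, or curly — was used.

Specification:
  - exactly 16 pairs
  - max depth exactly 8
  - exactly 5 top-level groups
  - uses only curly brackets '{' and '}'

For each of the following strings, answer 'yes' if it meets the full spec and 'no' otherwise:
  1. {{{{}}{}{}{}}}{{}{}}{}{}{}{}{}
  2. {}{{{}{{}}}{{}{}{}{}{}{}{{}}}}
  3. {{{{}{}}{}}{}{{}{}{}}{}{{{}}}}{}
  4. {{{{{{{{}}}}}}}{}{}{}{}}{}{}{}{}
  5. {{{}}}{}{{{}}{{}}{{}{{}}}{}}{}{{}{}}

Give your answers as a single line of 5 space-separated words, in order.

String 1 '{{{{}}{}{}{}}}{{}{}}{}{}{}{}{}': depth seq [1 2 3 4 3 2 3 2 3 2 3 2 1 0 1 2 1 2 1 0 1 0 1 0 1 0 1 0 1 0]
  -> pairs=15 depth=4 groups=7 -> no
String 2 '{}{{{}{{}}}{{}{}{}{}{}{}{{}}}}': depth seq [1 0 1 2 3 2 3 4 3 2 1 2 3 2 3 2 3 2 3 2 3 2 3 2 3 4 3 2 1 0]
  -> pairs=15 depth=4 groups=2 -> no
String 3 '{{{{}{}}{}}{}{{}{}{}}{}{{{}}}}{}': depth seq [1 2 3 4 3 4 3 2 3 2 1 2 1 2 3 2 3 2 3 2 1 2 1 2 3 4 3 2 1 0 1 0]
  -> pairs=16 depth=4 groups=2 -> no
String 4 '{{{{{{{{}}}}}}}{}{}{}{}}{}{}{}{}': depth seq [1 2 3 4 5 6 7 8 7 6 5 4 3 2 1 2 1 2 1 2 1 2 1 0 1 0 1 0 1 0 1 0]
  -> pairs=16 depth=8 groups=5 -> yes
String 5 '{{{}}}{}{{{}}{{}}{{}{{}}}{}}{}{{}{}}': depth seq [1 2 3 2 1 0 1 0 1 2 3 2 1 2 3 2 1 2 3 2 3 4 3 2 1 2 1 0 1 0 1 2 1 2 1 0]
  -> pairs=18 depth=4 groups=5 -> no

Answer: no no no yes no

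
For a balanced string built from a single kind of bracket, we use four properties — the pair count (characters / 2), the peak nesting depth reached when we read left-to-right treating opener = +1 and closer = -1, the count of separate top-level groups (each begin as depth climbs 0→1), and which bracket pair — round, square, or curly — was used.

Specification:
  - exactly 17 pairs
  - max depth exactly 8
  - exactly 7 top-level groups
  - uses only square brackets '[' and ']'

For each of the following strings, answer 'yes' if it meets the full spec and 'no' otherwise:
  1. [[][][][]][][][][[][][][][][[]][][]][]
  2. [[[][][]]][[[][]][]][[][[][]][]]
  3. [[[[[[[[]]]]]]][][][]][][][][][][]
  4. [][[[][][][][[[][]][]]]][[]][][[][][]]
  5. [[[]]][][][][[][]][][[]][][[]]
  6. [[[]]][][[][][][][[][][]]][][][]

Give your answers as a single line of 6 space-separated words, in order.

Answer: no no yes no no no

Derivation:
String 1 '[[][][][]][][][][[][][][][][[]][][]][]': depth seq [1 2 1 2 1 2 1 2 1 0 1 0 1 0 1 0 1 2 1 2 1 2 1 2 1 2 1 2 3 2 1 2 1 2 1 0 1 0]
  -> pairs=19 depth=3 groups=6 -> no
String 2 '[[[][][]]][[[][]][]][[][[][]][]]': depth seq [1 2 3 2 3 2 3 2 1 0 1 2 3 2 3 2 1 2 1 0 1 2 1 2 3 2 3 2 1 2 1 0]
  -> pairs=16 depth=3 groups=3 -> no
String 3 '[[[[[[[[]]]]]]][][][]][][][][][][]': depth seq [1 2 3 4 5 6 7 8 7 6 5 4 3 2 1 2 1 2 1 2 1 0 1 0 1 0 1 0 1 0 1 0 1 0]
  -> pairs=17 depth=8 groups=7 -> yes
String 4 '[][[[][][][][[[][]][]]]][[]][][[][][]]': depth seq [1 0 1 2 3 2 3 2 3 2 3 2 3 4 5 4 5 4 3 4 3 2 1 0 1 2 1 0 1 0 1 2 1 2 1 2 1 0]
  -> pairs=19 depth=5 groups=5 -> no
String 5 '[[[]]][][][][[][]][][[]][][[]]': depth seq [1 2 3 2 1 0 1 0 1 0 1 0 1 2 1 2 1 0 1 0 1 2 1 0 1 0 1 2 1 0]
  -> pairs=15 depth=3 groups=9 -> no
String 6 '[[[]]][][[][][][][[][][]]][][][]': depth seq [1 2 3 2 1 0 1 0 1 2 1 2 1 2 1 2 1 2 3 2 3 2 3 2 1 0 1 0 1 0 1 0]
  -> pairs=16 depth=3 groups=6 -> no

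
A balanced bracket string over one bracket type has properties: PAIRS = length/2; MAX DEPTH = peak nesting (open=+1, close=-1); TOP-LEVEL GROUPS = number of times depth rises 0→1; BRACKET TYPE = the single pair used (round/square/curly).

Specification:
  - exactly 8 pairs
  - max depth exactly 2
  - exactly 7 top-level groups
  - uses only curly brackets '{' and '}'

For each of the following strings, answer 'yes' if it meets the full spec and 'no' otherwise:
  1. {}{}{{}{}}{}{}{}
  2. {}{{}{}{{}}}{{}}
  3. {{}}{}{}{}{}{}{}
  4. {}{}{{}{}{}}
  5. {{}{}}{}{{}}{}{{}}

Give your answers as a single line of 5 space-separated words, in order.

Answer: no no yes no no

Derivation:
String 1 '{}{}{{}{}}{}{}{}': depth seq [1 0 1 0 1 2 1 2 1 0 1 0 1 0 1 0]
  -> pairs=8 depth=2 groups=6 -> no
String 2 '{}{{}{}{{}}}{{}}': depth seq [1 0 1 2 1 2 1 2 3 2 1 0 1 2 1 0]
  -> pairs=8 depth=3 groups=3 -> no
String 3 '{{}}{}{}{}{}{}{}': depth seq [1 2 1 0 1 0 1 0 1 0 1 0 1 0 1 0]
  -> pairs=8 depth=2 groups=7 -> yes
String 4 '{}{}{{}{}{}}': depth seq [1 0 1 0 1 2 1 2 1 2 1 0]
  -> pairs=6 depth=2 groups=3 -> no
String 5 '{{}{}}{}{{}}{}{{}}': depth seq [1 2 1 2 1 0 1 0 1 2 1 0 1 0 1 2 1 0]
  -> pairs=9 depth=2 groups=5 -> no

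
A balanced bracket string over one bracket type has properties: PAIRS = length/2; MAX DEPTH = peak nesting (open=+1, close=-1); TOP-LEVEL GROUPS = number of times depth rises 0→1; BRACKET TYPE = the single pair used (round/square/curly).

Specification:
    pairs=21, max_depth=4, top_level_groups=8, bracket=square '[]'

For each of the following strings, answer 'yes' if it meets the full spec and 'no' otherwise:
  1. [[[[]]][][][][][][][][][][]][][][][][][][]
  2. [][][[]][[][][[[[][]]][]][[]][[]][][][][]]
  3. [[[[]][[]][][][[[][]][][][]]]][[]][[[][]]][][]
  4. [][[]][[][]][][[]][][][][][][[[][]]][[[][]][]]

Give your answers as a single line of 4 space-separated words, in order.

Answer: yes no no no

Derivation:
String 1 '[[[[]]][][][][][][][][][][]][][][][][][][]': depth seq [1 2 3 4 3 2 1 2 1 2 1 2 1 2 1 2 1 2 1 2 1 2 1 2 1 2 1 0 1 0 1 0 1 0 1 0 1 0 1 0 1 0]
  -> pairs=21 depth=4 groups=8 -> yes
String 2 '[][][[]][[][][[[[][]]][]][[]][[]][][][][]]': depth seq [1 0 1 0 1 2 1 0 1 2 1 2 1 2 3 4 5 4 5 4 3 2 3 2 1 2 3 2 1 2 3 2 1 2 1 2 1 2 1 2 1 0]
  -> pairs=21 depth=5 groups=4 -> no
String 3 '[[[[]][[]][][][[[][]][][][]]]][[]][[[][]]][][]': depth seq [1 2 3 4 3 2 3 4 3 2 3 2 3 2 3 4 5 4 5 4 3 4 3 4 3 4 3 2 1 0 1 2 1 0 1 2 3 2 3 2 1 0 1 0 1 0]
  -> pairs=23 depth=5 groups=5 -> no
String 4 '[][[]][[][]][][[]][][][][][][[[][]]][[[][]][]]': depth seq [1 0 1 2 1 0 1 2 1 2 1 0 1 0 1 2 1 0 1 0 1 0 1 0 1 0 1 0 1 2 3 2 3 2 1 0 1 2 3 2 3 2 1 2 1 0]
  -> pairs=23 depth=3 groups=12 -> no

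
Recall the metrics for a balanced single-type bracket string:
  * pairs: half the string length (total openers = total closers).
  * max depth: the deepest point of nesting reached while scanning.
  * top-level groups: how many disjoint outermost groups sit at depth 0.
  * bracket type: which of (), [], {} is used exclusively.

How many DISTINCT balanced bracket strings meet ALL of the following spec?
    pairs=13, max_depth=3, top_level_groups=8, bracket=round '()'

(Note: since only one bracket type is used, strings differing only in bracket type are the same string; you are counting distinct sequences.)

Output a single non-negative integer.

Spec: pairs=13 depth=3 groups=8
Count(depth <= 3) = 2984
Count(depth <= 2) = 792
Count(depth == 3) = 2984 - 792 = 2192

Answer: 2192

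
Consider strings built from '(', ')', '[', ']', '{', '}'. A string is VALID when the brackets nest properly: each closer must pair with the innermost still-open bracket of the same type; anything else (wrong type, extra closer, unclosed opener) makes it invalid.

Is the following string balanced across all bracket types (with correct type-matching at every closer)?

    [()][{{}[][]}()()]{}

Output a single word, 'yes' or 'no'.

pos 0: push '['; stack = [
pos 1: push '('; stack = [(
pos 2: ')' matches '('; pop; stack = [
pos 3: ']' matches '['; pop; stack = (empty)
pos 4: push '['; stack = [
pos 5: push '{'; stack = [{
pos 6: push '{'; stack = [{{
pos 7: '}' matches '{'; pop; stack = [{
pos 8: push '['; stack = [{[
pos 9: ']' matches '['; pop; stack = [{
pos 10: push '['; stack = [{[
pos 11: ']' matches '['; pop; stack = [{
pos 12: '}' matches '{'; pop; stack = [
pos 13: push '('; stack = [(
pos 14: ')' matches '('; pop; stack = [
pos 15: push '('; stack = [(
pos 16: ')' matches '('; pop; stack = [
pos 17: ']' matches '['; pop; stack = (empty)
pos 18: push '{'; stack = {
pos 19: '}' matches '{'; pop; stack = (empty)
end: stack empty → VALID
Verdict: properly nested → yes

Answer: yes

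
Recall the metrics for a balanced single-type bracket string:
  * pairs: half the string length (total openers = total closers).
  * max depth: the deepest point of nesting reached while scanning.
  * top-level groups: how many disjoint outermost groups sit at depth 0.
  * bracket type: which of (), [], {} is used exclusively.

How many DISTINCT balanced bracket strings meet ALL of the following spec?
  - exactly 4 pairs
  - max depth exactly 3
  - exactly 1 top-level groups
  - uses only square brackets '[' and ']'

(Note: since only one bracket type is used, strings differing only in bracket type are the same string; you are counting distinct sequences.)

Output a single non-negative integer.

Spec: pairs=4 depth=3 groups=1
Count(depth <= 3) = 4
Count(depth <= 2) = 1
Count(depth == 3) = 4 - 1 = 3

Answer: 3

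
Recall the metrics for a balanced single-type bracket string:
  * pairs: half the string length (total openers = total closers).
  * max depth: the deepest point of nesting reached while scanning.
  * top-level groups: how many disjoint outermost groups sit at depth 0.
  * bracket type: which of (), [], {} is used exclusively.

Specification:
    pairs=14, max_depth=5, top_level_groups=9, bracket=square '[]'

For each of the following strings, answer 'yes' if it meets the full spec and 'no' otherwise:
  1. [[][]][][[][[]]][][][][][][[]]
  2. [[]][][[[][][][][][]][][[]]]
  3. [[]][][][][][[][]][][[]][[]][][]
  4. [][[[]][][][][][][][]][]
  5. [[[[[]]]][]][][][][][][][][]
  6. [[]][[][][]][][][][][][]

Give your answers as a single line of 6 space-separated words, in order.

Answer: no no no no yes no

Derivation:
String 1 '[[][]][][[][[]]][][][][][][[]]': depth seq [1 2 1 2 1 0 1 0 1 2 1 2 3 2 1 0 1 0 1 0 1 0 1 0 1 0 1 2 1 0]
  -> pairs=15 depth=3 groups=9 -> no
String 2 '[[]][][[[][][][][][]][][[]]]': depth seq [1 2 1 0 1 0 1 2 3 2 3 2 3 2 3 2 3 2 3 2 1 2 1 2 3 2 1 0]
  -> pairs=14 depth=3 groups=3 -> no
String 3 '[[]][][][][][[][]][][[]][[]][][]': depth seq [1 2 1 0 1 0 1 0 1 0 1 0 1 2 1 2 1 0 1 0 1 2 1 0 1 2 1 0 1 0 1 0]
  -> pairs=16 depth=2 groups=11 -> no
String 4 '[][[[]][][][][][][][]][]': depth seq [1 0 1 2 3 2 1 2 1 2 1 2 1 2 1 2 1 2 1 2 1 0 1 0]
  -> pairs=12 depth=3 groups=3 -> no
String 5 '[[[[[]]]][]][][][][][][][][]': depth seq [1 2 3 4 5 4 3 2 1 2 1 0 1 0 1 0 1 0 1 0 1 0 1 0 1 0 1 0]
  -> pairs=14 depth=5 groups=9 -> yes
String 6 '[[]][[][][]][][][][][][]': depth seq [1 2 1 0 1 2 1 2 1 2 1 0 1 0 1 0 1 0 1 0 1 0 1 0]
  -> pairs=12 depth=2 groups=8 -> no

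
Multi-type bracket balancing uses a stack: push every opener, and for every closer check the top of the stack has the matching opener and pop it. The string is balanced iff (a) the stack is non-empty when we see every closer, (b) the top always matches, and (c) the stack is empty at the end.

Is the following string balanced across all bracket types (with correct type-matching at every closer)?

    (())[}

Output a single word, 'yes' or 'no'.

pos 0: push '('; stack = (
pos 1: push '('; stack = ((
pos 2: ')' matches '('; pop; stack = (
pos 3: ')' matches '('; pop; stack = (empty)
pos 4: push '['; stack = [
pos 5: saw closer '}' but top of stack is '[' (expected ']') → INVALID
Verdict: type mismatch at position 5: '}' closes '[' → no

Answer: no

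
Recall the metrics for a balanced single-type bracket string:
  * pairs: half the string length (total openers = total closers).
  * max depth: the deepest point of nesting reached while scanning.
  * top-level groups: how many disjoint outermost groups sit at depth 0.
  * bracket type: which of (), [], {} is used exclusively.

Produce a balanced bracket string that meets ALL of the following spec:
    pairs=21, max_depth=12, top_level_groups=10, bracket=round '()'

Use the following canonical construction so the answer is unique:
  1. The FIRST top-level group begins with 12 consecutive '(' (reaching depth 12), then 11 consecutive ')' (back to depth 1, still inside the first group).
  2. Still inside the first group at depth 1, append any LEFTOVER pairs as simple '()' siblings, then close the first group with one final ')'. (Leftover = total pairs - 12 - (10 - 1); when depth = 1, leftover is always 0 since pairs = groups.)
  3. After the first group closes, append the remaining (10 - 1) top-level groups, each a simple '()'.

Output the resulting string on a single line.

Answer: (((((((((((())))))))))))()()()()()()()()()

Derivation:
Spec: pairs=21 depth=12 groups=10
Leftover pairs = 21 - 12 - (10-1) = 0
First group: deep chain of depth 12 + 0 sibling pairs
Remaining 9 groups: simple '()' each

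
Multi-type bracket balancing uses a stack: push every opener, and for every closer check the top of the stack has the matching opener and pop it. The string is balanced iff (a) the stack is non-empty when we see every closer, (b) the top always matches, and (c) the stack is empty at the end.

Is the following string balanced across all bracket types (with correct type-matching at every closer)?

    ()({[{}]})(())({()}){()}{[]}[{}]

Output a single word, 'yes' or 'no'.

pos 0: push '('; stack = (
pos 1: ')' matches '('; pop; stack = (empty)
pos 2: push '('; stack = (
pos 3: push '{'; stack = ({
pos 4: push '['; stack = ({[
pos 5: push '{'; stack = ({[{
pos 6: '}' matches '{'; pop; stack = ({[
pos 7: ']' matches '['; pop; stack = ({
pos 8: '}' matches '{'; pop; stack = (
pos 9: ')' matches '('; pop; stack = (empty)
pos 10: push '('; stack = (
pos 11: push '('; stack = ((
pos 12: ')' matches '('; pop; stack = (
pos 13: ')' matches '('; pop; stack = (empty)
pos 14: push '('; stack = (
pos 15: push '{'; stack = ({
pos 16: push '('; stack = ({(
pos 17: ')' matches '('; pop; stack = ({
pos 18: '}' matches '{'; pop; stack = (
pos 19: ')' matches '('; pop; stack = (empty)
pos 20: push '{'; stack = {
pos 21: push '('; stack = {(
pos 22: ')' matches '('; pop; stack = {
pos 23: '}' matches '{'; pop; stack = (empty)
pos 24: push '{'; stack = {
pos 25: push '['; stack = {[
pos 26: ']' matches '['; pop; stack = {
pos 27: '}' matches '{'; pop; stack = (empty)
pos 28: push '['; stack = [
pos 29: push '{'; stack = [{
pos 30: '}' matches '{'; pop; stack = [
pos 31: ']' matches '['; pop; stack = (empty)
end: stack empty → VALID
Verdict: properly nested → yes

Answer: yes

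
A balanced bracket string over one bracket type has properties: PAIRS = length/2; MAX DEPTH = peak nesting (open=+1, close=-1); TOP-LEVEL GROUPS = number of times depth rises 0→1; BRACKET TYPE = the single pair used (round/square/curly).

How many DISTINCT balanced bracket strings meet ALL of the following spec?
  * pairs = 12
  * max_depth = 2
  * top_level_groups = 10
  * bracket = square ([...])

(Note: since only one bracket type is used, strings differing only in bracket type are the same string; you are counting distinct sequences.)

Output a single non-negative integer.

Answer: 55

Derivation:
Spec: pairs=12 depth=2 groups=10
Count(depth <= 2) = 55
Count(depth <= 1) = 0
Count(depth == 2) = 55 - 0 = 55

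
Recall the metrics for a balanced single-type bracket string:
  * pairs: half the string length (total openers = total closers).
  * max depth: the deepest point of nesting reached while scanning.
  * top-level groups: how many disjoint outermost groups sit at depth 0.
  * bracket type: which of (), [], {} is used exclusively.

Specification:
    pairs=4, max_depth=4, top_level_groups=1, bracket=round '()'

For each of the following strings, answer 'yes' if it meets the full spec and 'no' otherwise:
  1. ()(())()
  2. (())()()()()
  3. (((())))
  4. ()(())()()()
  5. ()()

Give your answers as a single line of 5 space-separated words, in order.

String 1 '()(())()': depth seq [1 0 1 2 1 0 1 0]
  -> pairs=4 depth=2 groups=3 -> no
String 2 '(())()()()()': depth seq [1 2 1 0 1 0 1 0 1 0 1 0]
  -> pairs=6 depth=2 groups=5 -> no
String 3 '(((())))': depth seq [1 2 3 4 3 2 1 0]
  -> pairs=4 depth=4 groups=1 -> yes
String 4 '()(())()()()': depth seq [1 0 1 2 1 0 1 0 1 0 1 0]
  -> pairs=6 depth=2 groups=5 -> no
String 5 '()()': depth seq [1 0 1 0]
  -> pairs=2 depth=1 groups=2 -> no

Answer: no no yes no no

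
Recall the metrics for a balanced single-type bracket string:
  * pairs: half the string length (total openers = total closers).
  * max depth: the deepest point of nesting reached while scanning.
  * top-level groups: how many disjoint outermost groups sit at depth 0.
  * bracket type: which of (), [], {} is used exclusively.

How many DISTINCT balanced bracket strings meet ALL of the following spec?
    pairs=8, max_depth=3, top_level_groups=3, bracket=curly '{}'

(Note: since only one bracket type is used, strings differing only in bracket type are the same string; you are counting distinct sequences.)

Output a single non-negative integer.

Answer: 147

Derivation:
Spec: pairs=8 depth=3 groups=3
Count(depth <= 3) = 168
Count(depth <= 2) = 21
Count(depth == 3) = 168 - 21 = 147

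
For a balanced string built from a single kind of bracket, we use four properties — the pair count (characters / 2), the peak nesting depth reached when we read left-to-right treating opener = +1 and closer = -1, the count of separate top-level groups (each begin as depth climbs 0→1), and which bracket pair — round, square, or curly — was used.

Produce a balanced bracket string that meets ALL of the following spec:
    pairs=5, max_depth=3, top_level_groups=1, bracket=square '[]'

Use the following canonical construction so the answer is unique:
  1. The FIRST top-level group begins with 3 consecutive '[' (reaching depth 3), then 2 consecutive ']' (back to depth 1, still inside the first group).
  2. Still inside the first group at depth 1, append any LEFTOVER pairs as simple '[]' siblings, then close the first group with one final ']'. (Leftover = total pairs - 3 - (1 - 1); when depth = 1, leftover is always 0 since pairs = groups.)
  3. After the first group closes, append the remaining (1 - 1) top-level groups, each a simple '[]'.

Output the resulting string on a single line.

Answer: [[[]][][]]

Derivation:
Spec: pairs=5 depth=3 groups=1
Leftover pairs = 5 - 3 - (1-1) = 2
First group: deep chain of depth 3 + 2 sibling pairs
Remaining 0 groups: simple '[]' each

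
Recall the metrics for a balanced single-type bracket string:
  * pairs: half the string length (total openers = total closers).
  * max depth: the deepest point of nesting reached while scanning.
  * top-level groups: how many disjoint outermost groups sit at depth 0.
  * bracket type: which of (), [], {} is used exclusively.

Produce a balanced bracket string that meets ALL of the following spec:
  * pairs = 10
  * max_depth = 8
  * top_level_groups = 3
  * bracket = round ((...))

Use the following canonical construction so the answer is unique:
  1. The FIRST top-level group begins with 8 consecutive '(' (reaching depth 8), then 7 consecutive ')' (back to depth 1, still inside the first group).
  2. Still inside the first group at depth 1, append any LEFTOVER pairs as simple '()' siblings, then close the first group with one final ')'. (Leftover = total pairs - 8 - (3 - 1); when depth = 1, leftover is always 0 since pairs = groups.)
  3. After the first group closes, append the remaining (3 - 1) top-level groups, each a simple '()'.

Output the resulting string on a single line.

Answer: (((((((())))))))()()

Derivation:
Spec: pairs=10 depth=8 groups=3
Leftover pairs = 10 - 8 - (3-1) = 0
First group: deep chain of depth 8 + 0 sibling pairs
Remaining 2 groups: simple '()' each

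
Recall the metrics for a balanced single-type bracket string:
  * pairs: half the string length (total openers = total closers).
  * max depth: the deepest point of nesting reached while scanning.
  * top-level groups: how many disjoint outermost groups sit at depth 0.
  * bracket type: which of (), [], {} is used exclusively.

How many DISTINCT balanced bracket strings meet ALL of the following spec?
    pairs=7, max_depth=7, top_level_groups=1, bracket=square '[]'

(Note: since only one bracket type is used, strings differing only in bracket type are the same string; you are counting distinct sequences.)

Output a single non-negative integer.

Answer: 1

Derivation:
Spec: pairs=7 depth=7 groups=1
Count(depth <= 7) = 132
Count(depth <= 6) = 131
Count(depth == 7) = 132 - 131 = 1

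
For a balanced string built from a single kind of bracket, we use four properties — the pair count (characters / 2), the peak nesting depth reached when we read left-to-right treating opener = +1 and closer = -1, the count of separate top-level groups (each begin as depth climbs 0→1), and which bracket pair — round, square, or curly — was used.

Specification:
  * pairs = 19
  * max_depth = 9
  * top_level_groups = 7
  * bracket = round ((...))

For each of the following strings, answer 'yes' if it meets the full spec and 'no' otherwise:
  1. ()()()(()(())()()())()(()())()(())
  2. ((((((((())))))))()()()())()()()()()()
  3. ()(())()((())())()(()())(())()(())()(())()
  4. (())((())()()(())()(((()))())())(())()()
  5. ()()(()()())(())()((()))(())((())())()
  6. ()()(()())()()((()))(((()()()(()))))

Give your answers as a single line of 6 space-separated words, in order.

Answer: no yes no no no no

Derivation:
String 1 '()()()(()(())()()())()(()())()(())': depth seq [1 0 1 0 1 0 1 2 1 2 3 2 1 2 1 2 1 2 1 0 1 0 1 2 1 2 1 0 1 0 1 2 1 0]
  -> pairs=17 depth=3 groups=8 -> no
String 2 '((((((((())))))))()()()())()()()()()()': depth seq [1 2 3 4 5 6 7 8 9 8 7 6 5 4 3 2 1 2 1 2 1 2 1 2 1 0 1 0 1 0 1 0 1 0 1 0 1 0]
  -> pairs=19 depth=9 groups=7 -> yes
String 3 '()(())()((())())()(()())(())()(())()(())()': depth seq [1 0 1 2 1 0 1 0 1 2 3 2 1 2 1 0 1 0 1 2 1 2 1 0 1 2 1 0 1 0 1 2 1 0 1 0 1 2 1 0 1 0]
  -> pairs=21 depth=3 groups=12 -> no
String 4 '(())((())()()(())()(((()))())())(())()()': depth seq [1 2 1 0 1 2 3 2 1 2 1 2 1 2 3 2 1 2 1 2 3 4 5 4 3 2 3 2 1 2 1 0 1 2 1 0 1 0 1 0]
  -> pairs=20 depth=5 groups=5 -> no
String 5 '()()(()()())(())()((()))(())((())())()': depth seq [1 0 1 0 1 2 1 2 1 2 1 0 1 2 1 0 1 0 1 2 3 2 1 0 1 2 1 0 1 2 3 2 1 2 1 0 1 0]
  -> pairs=19 depth=3 groups=9 -> no
String 6 '()()(()())()()((()))(((()()()(()))))': depth seq [1 0 1 0 1 2 1 2 1 0 1 0 1 0 1 2 3 2 1 0 1 2 3 4 3 4 3 4 3 4 5 4 3 2 1 0]
  -> pairs=18 depth=5 groups=7 -> no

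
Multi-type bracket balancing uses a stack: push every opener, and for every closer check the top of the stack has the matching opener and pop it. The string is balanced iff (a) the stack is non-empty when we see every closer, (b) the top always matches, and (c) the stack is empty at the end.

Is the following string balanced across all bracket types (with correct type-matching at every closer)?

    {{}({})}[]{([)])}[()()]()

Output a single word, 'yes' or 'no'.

pos 0: push '{'; stack = {
pos 1: push '{'; stack = {{
pos 2: '}' matches '{'; pop; stack = {
pos 3: push '('; stack = {(
pos 4: push '{'; stack = {({
pos 5: '}' matches '{'; pop; stack = {(
pos 6: ')' matches '('; pop; stack = {
pos 7: '}' matches '{'; pop; stack = (empty)
pos 8: push '['; stack = [
pos 9: ']' matches '['; pop; stack = (empty)
pos 10: push '{'; stack = {
pos 11: push '('; stack = {(
pos 12: push '['; stack = {([
pos 13: saw closer ')' but top of stack is '[' (expected ']') → INVALID
Verdict: type mismatch at position 13: ')' closes '[' → no

Answer: no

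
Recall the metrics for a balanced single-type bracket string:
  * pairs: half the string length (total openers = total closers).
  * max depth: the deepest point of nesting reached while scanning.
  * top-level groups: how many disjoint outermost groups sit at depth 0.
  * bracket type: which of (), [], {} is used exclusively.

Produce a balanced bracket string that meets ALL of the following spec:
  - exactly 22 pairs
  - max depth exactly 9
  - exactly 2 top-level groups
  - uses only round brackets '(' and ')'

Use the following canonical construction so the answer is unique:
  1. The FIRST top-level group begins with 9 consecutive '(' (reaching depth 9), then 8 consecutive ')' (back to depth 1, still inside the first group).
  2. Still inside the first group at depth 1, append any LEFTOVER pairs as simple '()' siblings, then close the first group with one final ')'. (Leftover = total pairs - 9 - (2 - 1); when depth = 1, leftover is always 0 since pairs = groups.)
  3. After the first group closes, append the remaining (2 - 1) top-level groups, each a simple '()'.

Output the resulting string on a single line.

Spec: pairs=22 depth=9 groups=2
Leftover pairs = 22 - 9 - (2-1) = 12
First group: deep chain of depth 9 + 12 sibling pairs
Remaining 1 groups: simple '()' each

Answer: ((((((((())))))))()()()()()()()()()()()())()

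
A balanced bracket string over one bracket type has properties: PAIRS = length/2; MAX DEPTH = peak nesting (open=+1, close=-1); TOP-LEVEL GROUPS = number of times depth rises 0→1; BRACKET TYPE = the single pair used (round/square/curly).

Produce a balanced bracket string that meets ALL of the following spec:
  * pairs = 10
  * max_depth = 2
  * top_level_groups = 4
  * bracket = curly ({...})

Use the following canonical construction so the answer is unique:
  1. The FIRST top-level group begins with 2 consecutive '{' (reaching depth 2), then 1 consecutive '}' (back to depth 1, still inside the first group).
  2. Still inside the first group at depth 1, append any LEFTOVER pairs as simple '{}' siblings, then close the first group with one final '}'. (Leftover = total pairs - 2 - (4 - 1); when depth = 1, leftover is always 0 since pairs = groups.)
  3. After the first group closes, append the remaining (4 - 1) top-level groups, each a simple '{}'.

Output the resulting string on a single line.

Spec: pairs=10 depth=2 groups=4
Leftover pairs = 10 - 2 - (4-1) = 5
First group: deep chain of depth 2 + 5 sibling pairs
Remaining 3 groups: simple '{}' each

Answer: {{}{}{}{}{}{}}{}{}{}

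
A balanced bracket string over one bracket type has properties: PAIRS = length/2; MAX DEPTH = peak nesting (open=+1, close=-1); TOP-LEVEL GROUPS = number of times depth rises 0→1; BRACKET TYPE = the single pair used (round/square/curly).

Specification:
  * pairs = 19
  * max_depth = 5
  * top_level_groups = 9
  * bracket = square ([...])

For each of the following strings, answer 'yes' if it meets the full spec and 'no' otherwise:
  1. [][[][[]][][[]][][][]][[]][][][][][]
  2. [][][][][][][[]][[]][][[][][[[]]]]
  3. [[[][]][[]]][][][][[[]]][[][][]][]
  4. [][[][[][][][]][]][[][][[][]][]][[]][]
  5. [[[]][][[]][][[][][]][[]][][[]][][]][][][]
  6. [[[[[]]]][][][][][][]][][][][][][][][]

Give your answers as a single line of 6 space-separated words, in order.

Answer: no no no no no yes

Derivation:
String 1 '[][[][[]][][[]][][][]][[]][][][][][]': depth seq [1 0 1 2 1 2 3 2 1 2 1 2 3 2 1 2 1 2 1 2 1 0 1 2 1 0 1 0 1 0 1 0 1 0 1 0]
  -> pairs=18 depth=3 groups=8 -> no
String 2 '[][][][][][][[]][[]][][[][][[[]]]]': depth seq [1 0 1 0 1 0 1 0 1 0 1 0 1 2 1 0 1 2 1 0 1 0 1 2 1 2 1 2 3 4 3 2 1 0]
  -> pairs=17 depth=4 groups=10 -> no
String 3 '[[[][]][[]]][][][][[[]]][[][][]][]': depth seq [1 2 3 2 3 2 1 2 3 2 1 0 1 0 1 0 1 0 1 2 3 2 1 0 1 2 1 2 1 2 1 0 1 0]
  -> pairs=17 depth=3 groups=7 -> no
String 4 '[][[][[][][][]][]][[][][[][]][]][[]][]': depth seq [1 0 1 2 1 2 3 2 3 2 3 2 3 2 1 2 1 0 1 2 1 2 1 2 3 2 3 2 1 2 1 0 1 2 1 0 1 0]
  -> pairs=19 depth=3 groups=5 -> no
String 5 '[[[]][][[]][][[][][]][[]][][[]][][]][][][]': depth seq [1 2 3 2 1 2 1 2 3 2 1 2 1 2 3 2 3 2 3 2 1 2 3 2 1 2 1 2 3 2 1 2 1 2 1 0 1 0 1 0 1 0]
  -> pairs=21 depth=3 groups=4 -> no
String 6 '[[[[[]]]][][][][][][]][][][][][][][][]': depth seq [1 2 3 4 5 4 3 2 1 2 1 2 1 2 1 2 1 2 1 2 1 0 1 0 1 0 1 0 1 0 1 0 1 0 1 0 1 0]
  -> pairs=19 depth=5 groups=9 -> yes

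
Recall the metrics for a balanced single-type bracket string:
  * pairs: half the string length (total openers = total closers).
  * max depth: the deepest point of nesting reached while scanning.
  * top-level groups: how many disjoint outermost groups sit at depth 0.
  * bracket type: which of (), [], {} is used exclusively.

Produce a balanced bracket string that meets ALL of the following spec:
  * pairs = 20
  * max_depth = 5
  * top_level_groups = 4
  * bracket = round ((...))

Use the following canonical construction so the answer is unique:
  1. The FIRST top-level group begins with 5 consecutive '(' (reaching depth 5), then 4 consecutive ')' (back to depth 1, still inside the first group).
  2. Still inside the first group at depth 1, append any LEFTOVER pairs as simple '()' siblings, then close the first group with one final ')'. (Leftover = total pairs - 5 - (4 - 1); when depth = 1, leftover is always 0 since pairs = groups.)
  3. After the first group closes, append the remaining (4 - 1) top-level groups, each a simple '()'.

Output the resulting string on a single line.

Answer: ((((())))()()()()()()()()()()()())()()()

Derivation:
Spec: pairs=20 depth=5 groups=4
Leftover pairs = 20 - 5 - (4-1) = 12
First group: deep chain of depth 5 + 12 sibling pairs
Remaining 3 groups: simple '()' each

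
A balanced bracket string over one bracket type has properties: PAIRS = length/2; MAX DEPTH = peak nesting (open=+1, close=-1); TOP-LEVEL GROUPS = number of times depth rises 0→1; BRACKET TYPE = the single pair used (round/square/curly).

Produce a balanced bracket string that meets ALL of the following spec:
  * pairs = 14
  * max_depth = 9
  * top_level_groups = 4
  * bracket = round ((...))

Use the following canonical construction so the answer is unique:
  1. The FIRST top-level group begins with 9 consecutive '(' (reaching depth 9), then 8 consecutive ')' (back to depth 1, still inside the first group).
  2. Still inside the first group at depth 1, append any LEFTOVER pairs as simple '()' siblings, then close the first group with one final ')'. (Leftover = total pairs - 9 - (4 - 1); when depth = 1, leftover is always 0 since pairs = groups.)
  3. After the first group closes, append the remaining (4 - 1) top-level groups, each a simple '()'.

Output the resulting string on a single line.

Answer: ((((((((())))))))()())()()()

Derivation:
Spec: pairs=14 depth=9 groups=4
Leftover pairs = 14 - 9 - (4-1) = 2
First group: deep chain of depth 9 + 2 sibling pairs
Remaining 3 groups: simple '()' each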